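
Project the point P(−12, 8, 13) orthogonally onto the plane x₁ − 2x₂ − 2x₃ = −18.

(-8, 0, 5)

n = (1, −2, −2), |n|² = 9, and n·P − (-18) = -36.
t = -36/9 = -4, so the foot is P − t·n = (−12, 8, 13) − (-4)·(1, −2, −2) = (−8, 0, 5).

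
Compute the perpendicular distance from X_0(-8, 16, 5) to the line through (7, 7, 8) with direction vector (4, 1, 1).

Direction vector d = (4, 1, 1).
AP = (-15, 9, -3); AP·d = -54, |AP|² = 315, |d|² = 18.
distance² = |AP|² − (AP·d)²/|d|² = 315 − 2916/18 = 153, so the distance is 3√17.

3√17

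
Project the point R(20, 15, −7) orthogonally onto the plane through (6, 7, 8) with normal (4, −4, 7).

(24, 11, 0)

n = (4, −4, 7), |n|² = 81, and n·R − 52 = -81.
t = -81/81 = -1, so the foot is R − t·n = (20, 15, −7) − (-1)·(4, −4, 7) = (24, 11, 0).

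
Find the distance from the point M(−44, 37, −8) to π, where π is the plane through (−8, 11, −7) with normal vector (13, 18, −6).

6/23

The plane has equation n·(r − (−8, 11, −7)) = 0, i.e. n·r = 136.
n = (13, 18, −6); n·P − 136 = 6; |n| = 23; distance = 6/23.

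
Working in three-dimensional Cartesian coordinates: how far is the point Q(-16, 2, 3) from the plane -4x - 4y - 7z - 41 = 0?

2/3

Normal vector n = (-4, -4, -7), and n·(-16, 2, 3) - 41 = -6.
|n| = √(16 + 16 + 49) = 9, so the distance is |-6|/9 = 2/3.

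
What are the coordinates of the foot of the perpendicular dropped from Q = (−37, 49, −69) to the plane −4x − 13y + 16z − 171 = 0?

The perpendicular from Q has direction n = (−4, −13, 16): r = (−37, 49, −69) + t(−4, −13, 16).
Substitute into the plane: n·(Q + tn) = 171 gives -1593 + 441t = 171, so t = 4.
Foot = (−37, 49, −69) + 4·(−4, −13, 16) = (−53, −3, −5).

(-53, -3, -5)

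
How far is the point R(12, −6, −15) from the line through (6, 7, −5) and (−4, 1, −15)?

A direction vector is d = (−10, −6, −10).
AP = (6, −13, −10); AP·d = 118, |AP|² = 305, |d|² = 236.
distance² = |AP|² − (AP·d)²/|d|² = 305 − 13924/236 = 246, so the distance is √246.

√246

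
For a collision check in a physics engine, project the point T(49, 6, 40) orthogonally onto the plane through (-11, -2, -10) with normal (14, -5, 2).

n = (14, -5, 2), |n|² = 225, and n·T − (-164) = 900.
t = 900/225 = 4, so the foot is T − t·n = (49, 6, 40) − 4·(14, -5, 2) = (-7, 26, 32).

(-7, 26, 32)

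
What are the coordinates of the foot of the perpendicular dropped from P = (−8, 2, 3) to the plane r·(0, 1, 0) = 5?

n = (0, 1, 0), |n|² = 1, and n·P − 5 = -3.
t = -3/1 = -3, so the foot is P − t·n = (−8, 2, 3) − (-3)·(0, 1, 0) = (−8, 5, 3).

(-8, 5, 3)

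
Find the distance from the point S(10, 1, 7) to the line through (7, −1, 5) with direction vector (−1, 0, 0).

Direction vector d = (−1, 0, 0).
AP = (3, 2, 2); AP·d = -3, |AP|² = 17, |d|² = 1.
distance² = |AP|² − (AP·d)²/|d|² = 17 − 9/1 = 8, so the distance is 2√2.

2√2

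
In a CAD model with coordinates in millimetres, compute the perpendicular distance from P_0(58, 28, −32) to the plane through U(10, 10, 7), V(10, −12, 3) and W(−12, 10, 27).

UV = (0, −22, −4) and UW = (−22, 0, 20), so a normal is n = UV × UW = (−440, 88, −484).
Then n·(58, 28, −32) − (−6908) = −660.
|n| = √(193600 + 7744 + 234256) = 660, so the distance is |-660|/660 = 1.

1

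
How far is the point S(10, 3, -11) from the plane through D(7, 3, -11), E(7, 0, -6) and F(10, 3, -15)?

DE = (0, -3, 5) and DF = (3, 0, -4), so a normal is n = DE × DF = (12, 15, 9).
d = |12·10 + 15·3 + 9·(-11) − 30| / √(144 + 225 + 81) = |36| / (15√2) = 6√2/5.

6√2/5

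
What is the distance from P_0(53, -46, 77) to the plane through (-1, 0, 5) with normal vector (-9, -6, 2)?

The plane has equation n·(r − (-1, 0, 5)) = 0, i.e. n·r = 19.
n = (-9, -6, 2); n·P − 19 = -66; |n| = 11; distance = 66/11 = 6.

6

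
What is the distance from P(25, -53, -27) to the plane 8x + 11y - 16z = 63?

Normal vector n = (8, 11, -16), and n·(25, -53, -27) - 63 = -14.
|n| = √(64 + 121 + 256) = 21, so the distance is |-14|/21 = 2/3.

2/3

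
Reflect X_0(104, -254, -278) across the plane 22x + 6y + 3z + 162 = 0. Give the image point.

n = (22, 6, 3), |n|² = 529, n·X_0 − (-162) = 92, so t = 92/529 = 4/23.
Foot F = X_0 − (4/23)·n = (2304/23, -5866/23, -6406/23); the reflection is 2F − X_0 = (2216/23, -5890/23, -6418/23).

(2216/23, -5890/23, -6418/23)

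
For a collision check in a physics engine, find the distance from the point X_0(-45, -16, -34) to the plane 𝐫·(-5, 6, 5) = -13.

28/√86

d = |(-5)·(-45) + 6·(-16) + 5·(-34) − (-13)| / √(25 + 36 + 25) = |-28| / √86 = 14√86/43.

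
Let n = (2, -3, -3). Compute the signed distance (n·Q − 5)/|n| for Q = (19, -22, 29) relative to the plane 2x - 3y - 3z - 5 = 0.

n·Q − 5 = 12.
|n| = √22, so the signed distance is 12/√22.

12/√22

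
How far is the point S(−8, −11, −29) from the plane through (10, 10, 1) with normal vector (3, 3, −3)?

3√3

The plane has equation n·(r − (10, 10, 1)) = 0, i.e. n·r = 57.
n = (3, 3, −3); n·P − 57 = -27; |n| = 3√3; distance = 27/(3√3) = 3√3.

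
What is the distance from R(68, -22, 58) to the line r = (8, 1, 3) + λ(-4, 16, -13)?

Direction vector d = (-4, 16, -13).
AP = (60, -23, 55); AP·d = -1323, |AP|² = 7154, |d|² = 441.
distance² = |AP|² − (AP·d)²/|d|² = 7154 − 1750329/441 = 3185, so the distance is 7√65.

7√65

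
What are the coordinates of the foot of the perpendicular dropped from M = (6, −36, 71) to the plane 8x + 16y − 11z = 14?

(30, 12, 38)

n = (8, 16, −11), |n|² = 441, and n·M − 14 = -1323.
t = -1323/441 = -3, so the foot is M − t·n = (6, −36, 71) − (-3)·(8, 16, −11) = (30, 12, 38).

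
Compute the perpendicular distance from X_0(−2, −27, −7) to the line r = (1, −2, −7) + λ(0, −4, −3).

3√26

Direction vector d = (0, −4, −3).
AP = (−3, −25, 0), and AP × d = (75, −9, 12).
|AP × d|² = 5850 and |d|² = 25, so the distance is √(5850/25) = √234 = 3√26.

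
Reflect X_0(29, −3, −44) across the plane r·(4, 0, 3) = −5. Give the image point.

(813/25, -3, -1034/25)

With n = (4, 0, 3), the signed offset is (n·X_0 − (-5))/|n|² = -11/25.
X_0' = X_0 − 2t·n = (29, −3, −44) − (-22/25)·(4, 0, 3) = (813/25, −3, −1034/25).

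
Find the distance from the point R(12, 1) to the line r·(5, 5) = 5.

d = |5·12 + 5·1 − 5| / √(25 + 25) = |60|/(5√2) = 6√2.

6√2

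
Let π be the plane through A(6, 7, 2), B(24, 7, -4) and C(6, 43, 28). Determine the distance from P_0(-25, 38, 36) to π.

AB = (18, 0, -6) and AC = (0, 36, 26), so a normal is n = AB × AC = (216, -468, 648).
n = (216, -468, 648); n·P − (-684) = 828; |n| = 828; distance = 828/828 = 1.

1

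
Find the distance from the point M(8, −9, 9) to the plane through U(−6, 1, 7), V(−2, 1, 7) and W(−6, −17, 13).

UV = (4, 0, 0) and UW = (0, −18, 6), so a normal is n = UV × UW = (0, −24, −72).
n = (0, −24, −72); n·P − (-528) = 96; |n| = 24√10; distance = 96/(24√10) = 2√10/5.

2√10/5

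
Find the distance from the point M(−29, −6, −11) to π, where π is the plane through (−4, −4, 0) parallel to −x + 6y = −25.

Parallel planes share the normal n = (−1, 6, 0); since (−4, −4, 0) lies on the plane, its equation is −x + 6y = -20.
d = |(-1)·(-29) + 6·(-6) − (-20)| / √(1 + 36 + 0) = |13| / √37 = 13√37/37.

13√37/37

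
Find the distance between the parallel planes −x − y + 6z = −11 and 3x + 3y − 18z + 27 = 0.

20/√38

Divide the second equation by -3 to match normals: −x − y + 6z = 9.
With common normal n = (−1, −1, 6) (|n| = √38), the distance is |(-11) − 9|/|n| = 20/√38.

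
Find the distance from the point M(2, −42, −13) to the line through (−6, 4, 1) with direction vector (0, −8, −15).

2√305

Direction vector d = (0, −8, −15).
AP = (8, −46, −14); AP·d = 578, |AP|² = 2376, |d|² = 289.
distance² = |AP|² − (AP·d)²/|d|² = 2376 − 334084/289 = 1220, so the distance is 2√305.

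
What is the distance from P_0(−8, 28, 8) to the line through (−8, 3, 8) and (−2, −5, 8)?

A direction vector is d = (6, −8, 0).
AP = (0, 25, 0), and AP × d = (0, 0, −150).
|AP × d|² = 22500 and |d|² = 100, so the distance is √(22500/100) = √225 = 15.

15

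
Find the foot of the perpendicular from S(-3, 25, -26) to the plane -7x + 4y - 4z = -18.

The perpendicular from S has direction n = (-7, 4, -4): r = (-3, 25, -26) + μ(-7, 4, -4).
Substitute into the plane: n·(S + μn) = -18 gives 225 + 81μ = -18, so μ = -3.
Foot = (-3, 25, -26) + (-3)·(-7, 4, -4) = (18, 13, -14).

(18, 13, -14)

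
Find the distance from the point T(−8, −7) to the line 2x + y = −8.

The normal to the line is n = (2, 1) with |n| = √5.
|n·T − (-8)| = |-23 − (-8)| = 15, so the distance is 15/√5 = 3√5.

3√5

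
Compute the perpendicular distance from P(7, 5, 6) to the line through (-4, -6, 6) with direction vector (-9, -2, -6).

Direction vector d = (-9, -2, -6).
AP = (11, 11, 0), and AP × d = (-66, 66, 77).
|AP × d|² = 14641 and |d|² = 121, so the distance is √(14641/121) = √121 = 11.

11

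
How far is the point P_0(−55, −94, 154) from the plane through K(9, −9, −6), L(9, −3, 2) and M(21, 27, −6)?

4

KL = (0, 6, 8) and KM = (12, 36, 0), so a normal is n = KL × KM = (−288, 96, −72).
Then n·(−55, −94, 154) − (−3024) = −1248.
|n| = √(82944 + 9216 + 5184) = 312, so the distance is |-1248|/312 = 4.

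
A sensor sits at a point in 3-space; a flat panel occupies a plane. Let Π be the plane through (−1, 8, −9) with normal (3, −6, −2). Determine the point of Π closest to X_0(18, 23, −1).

n = (3, −6, −2), |n|² = 49, and n·X_0 − (-33) = -49.
t = -49/49 = -1, so the foot is X_0 − t·n = (18, 23, −1) − (-1)·(3, −6, −2) = (21, 17, −3).

(21, 17, -3)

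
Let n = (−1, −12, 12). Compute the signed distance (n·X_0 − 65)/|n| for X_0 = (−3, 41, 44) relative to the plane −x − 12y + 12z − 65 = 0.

-26/17

n·X_0 − 65 = -26.
|n| = 17, so the signed distance is -26/17.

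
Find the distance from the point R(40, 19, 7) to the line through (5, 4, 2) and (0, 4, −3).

A direction vector is d = (−5, 0, −5).
AP = (35, 15, 5), and AP × d = (−75, 150, 75).
|AP × d|² = 33750 and |d|² = 50, so the distance is √(33750/50) = √675 = 15√3.

15√3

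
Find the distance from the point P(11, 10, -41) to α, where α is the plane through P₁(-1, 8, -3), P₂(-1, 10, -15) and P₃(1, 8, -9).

10/√46

P₁P₂ = (0, 2, -12) and P₁P₃ = (2, 0, -6), so a normal is n = P₁P₂ × P₁P₃ = (-12, -24, -4).
Then n·(11, 10, -41) - (-168) = -40.
|n| = √(144 + 576 + 16) = 4√46, so the distance is |-40|/(4√46) = 5√46/23.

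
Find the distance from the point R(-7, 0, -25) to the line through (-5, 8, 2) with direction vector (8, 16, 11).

2√89

Direction vector d = (8, 16, 11).
AP = (-2, -8, -27); AP·d = -441, |AP|² = 797, |d|² = 441.
distance² = |AP|² − (AP·d)²/|d|² = 797 − 194481/441 = 356, so the distance is 2√89.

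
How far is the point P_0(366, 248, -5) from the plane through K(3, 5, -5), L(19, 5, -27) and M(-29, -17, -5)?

5

KL = (16, 0, -22) and KM = (-32, -22, 0), so a normal is n = KL × KM = (-484, 704, -352).
Then n·(366, 248, -5) - 3828 = -4620.
|n| = √(234256 + 495616 + 123904) = 924, so the distance is |-4620|/924 = 5.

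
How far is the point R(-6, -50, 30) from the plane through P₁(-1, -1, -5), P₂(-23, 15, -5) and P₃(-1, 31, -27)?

19/21

P₁P₂ = (-22, 16, 0) and P₁P₃ = (0, 32, -22), so a normal is n = P₁P₂ × P₁P₃ = (-352, -484, -704).
d = |(-352)·(-6) + (-484)·(-50) + (-704)·30 − 4356| / √(123904 + 234256 + 495616) = |836| / 924 = 19/21.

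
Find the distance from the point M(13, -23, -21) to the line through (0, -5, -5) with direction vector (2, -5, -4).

√29

Direction vector d = (2, -5, -4).
AP = (13, -18, -16); AP·d = 180, |AP|² = 749, |d|² = 45.
distance² = |AP|² − (AP·d)²/|d|² = 749 − 32400/45 = 29, so the distance is √29.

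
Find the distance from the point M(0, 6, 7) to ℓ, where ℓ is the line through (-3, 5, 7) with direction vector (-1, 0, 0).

Direction vector d = (-1, 0, 0).
AP = (3, 1, 0); AP·d = -3, |AP|² = 10, |d|² = 1.
distance² = |AP|² − (AP·d)²/|d|² = 10 − 9/1 = 1, so the distance is 1.

1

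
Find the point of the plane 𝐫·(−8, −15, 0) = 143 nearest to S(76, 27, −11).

(44, -33, -11)

The perpendicular from S has direction n = (−8, −15, 0): r = (76, 27, −11) + μ(−8, −15, 0).
Substitute into the plane: n·(S + μn) = 143 gives -1013 + 289μ = 143, so μ = 4.
Foot = (76, 27, −11) + 4·(−8, −15, 0) = (44, −33, −11).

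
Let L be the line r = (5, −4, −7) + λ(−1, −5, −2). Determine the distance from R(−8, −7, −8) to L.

√149

Direction vector d = (−1, −5, −2).
AP = (−13, −3, −1); AP·d = 30, |AP|² = 179, |d|² = 30.
distance² = |AP|² − (AP·d)²/|d|² = 179 − 900/30 = 149, so the distance is √149.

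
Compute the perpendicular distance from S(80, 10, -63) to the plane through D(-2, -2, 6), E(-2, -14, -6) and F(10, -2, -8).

8

DE = (0, -12, -12) and DF = (12, 0, -14), so a normal is n = DE × DF = (168, -144, 144).
Then n·(80, 10, -63) - 816 = 2112.
|n| = √(28224 + 20736 + 20736) = 264, so the distance is |2112|/264 = 8.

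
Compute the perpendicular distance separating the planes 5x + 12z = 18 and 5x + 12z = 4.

Both planes have normal n = (5, 0, 12), |n| = 13. Any point on the first plane is at distance |4 − 18|/|n| = 14/13 from the second.

14/13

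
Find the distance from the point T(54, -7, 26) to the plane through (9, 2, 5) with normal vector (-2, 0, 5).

15√29/29

The plane has equation n·(r − (9, 2, 5)) = 0, i.e. n·r = 7.
Then n·(54, -7, 26) - 7 = 15.
|n| = √(4 + 0 + 25) = √29, so the distance is |15|/√29 = 15√29/29.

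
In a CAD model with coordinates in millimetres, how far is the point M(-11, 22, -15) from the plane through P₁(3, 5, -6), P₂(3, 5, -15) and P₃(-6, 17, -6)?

P₁P₂ = (0, 0, -9) and P₁P₃ = (-9, 12, 0), so a normal is n = P₁P₂ × P₁P₃ = (108, 81, 0).
Then n·(-11, 22, -15) - 729 = -135.
|n| = √(11664 + 6561 + 0) = 135, so the distance is |-135|/135 = 1.

1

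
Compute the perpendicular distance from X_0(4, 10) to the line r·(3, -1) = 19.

The normal to the line is n = (3, -1) with |n| = √10.
|n·X_0 − 19| = |2 − 19| = 17, so the distance is 17/√10 = 17√10/10.

17/√10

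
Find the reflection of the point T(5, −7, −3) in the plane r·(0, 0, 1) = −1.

(5, -7, 1)

With n = (0, 0, 1), the signed offset is (n·T − (-1))/|n|² = -2/1 = -2.
T' = T − 2t·n = (5, −7, −3) − (-4)·(0, 0, 1) = (5, −7, 1).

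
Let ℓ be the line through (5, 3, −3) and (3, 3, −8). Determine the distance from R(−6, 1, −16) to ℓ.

A direction vector is d = (−2, 0, −5).
AP = (−11, −2, −13), and AP × d = (10, −29, −4).
|AP × d|² = 957 and |d|² = 29, so the distance is √(957/29) = √33.

√33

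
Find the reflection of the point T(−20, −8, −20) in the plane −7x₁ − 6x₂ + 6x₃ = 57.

n = (−7, −6, 6), |n|² = 121, n·T − 57 = 11, so t = 11/121 = 1/11.
Foot F = T − (1/11)·n = (−213/11, −82/11, −226/11); the reflection is 2F − T = (−206/11, −76/11, −232/11).

(-206/11, -76/11, -232/11)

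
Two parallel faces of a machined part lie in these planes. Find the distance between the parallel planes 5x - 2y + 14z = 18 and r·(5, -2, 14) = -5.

With common normal n = (5, -2, 14) (|n| = 15), the distance is |18 − (-5)|/|n| = 23/15.

23/15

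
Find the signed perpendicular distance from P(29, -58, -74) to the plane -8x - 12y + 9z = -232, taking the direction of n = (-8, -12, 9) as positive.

n·P − (-232) = 30.
|n| = 17, so the signed distance is 30/17.

30/17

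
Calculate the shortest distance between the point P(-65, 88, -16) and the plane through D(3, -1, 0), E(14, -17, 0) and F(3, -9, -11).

19/21

DE = (11, -16, 0) and DF = (0, -8, -11), so a normal is n = DE × DF = (176, 121, -88).
d = |176·(-65) + 121·88 + (-88)·(-16) − 407| / √(30976 + 14641 + 7744) = |209| / 231 = 19/21.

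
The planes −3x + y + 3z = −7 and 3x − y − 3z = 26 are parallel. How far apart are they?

√19

Divide the second equation by -1 to match normals: −3x + y + 3z = -26.
Both planes have normal n = (−3, 1, 3), |n| = √19. Any point on the first plane is at distance |(-26) − (-7)|/|n| = 19/√19 = √19 from the second.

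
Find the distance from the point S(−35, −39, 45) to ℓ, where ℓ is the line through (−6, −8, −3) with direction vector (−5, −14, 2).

√2081

Direction vector d = (−5, −14, 2).
AP = (−29, −31, 48); AP·d = 675, |AP|² = 4106, |d|² = 225.
distance² = |AP|² − (AP·d)²/|d|² = 4106 − 455625/225 = 2081, so the distance is √2081.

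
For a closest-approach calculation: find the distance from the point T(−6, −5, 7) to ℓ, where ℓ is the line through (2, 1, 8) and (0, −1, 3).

2√17

A direction vector is d = (−2, −2, −5).
AP = (−8, −6, −1); AP·d = 33, |AP|² = 101, |d|² = 33.
distance² = |AP|² − (AP·d)²/|d|² = 101 − 1089/33 = 68, so the distance is 2√17.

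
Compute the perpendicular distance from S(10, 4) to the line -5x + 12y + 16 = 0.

d = |(-5)·10 + 12·4 − (-16)| / √(25 + 144) = |14|/13 = 14/13.

14/13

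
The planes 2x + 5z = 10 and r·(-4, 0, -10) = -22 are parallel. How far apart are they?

Divide the second equation by -2 to match normals: 2x + 5z = 11.
Both planes have normal n = (2, 0, 5), |n| = √29. Any point on the first plane is at distance |11 − 10|/|n| = 1/√29 = √29/29 from the second.

1/√29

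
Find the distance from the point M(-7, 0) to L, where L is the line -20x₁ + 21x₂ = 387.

The normal to the line is n = (-20, 21) with |n| = 29.
|n·M − 387| = |140 − 387| = 247, so the distance is 247/29.

247/29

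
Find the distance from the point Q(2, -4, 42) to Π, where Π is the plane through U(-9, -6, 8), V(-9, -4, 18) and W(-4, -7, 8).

13/(3√3)

UV = (0, 2, 10) and UW = (5, -1, 0), so a normal is n = UV × UW = (10, 50, -10).
n = (10, 50, -10); n·P − (-470) = -130; |n| = 30√3; distance = 130/(30√3) = 13√3/9.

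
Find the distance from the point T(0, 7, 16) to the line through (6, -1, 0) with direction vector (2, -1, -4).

2√5

Direction vector d = (2, -1, -4).
AP = (-6, 8, 16); AP·d = -84, |AP|² = 356, |d|² = 21.
distance² = |AP|² − (AP·d)²/|d|² = 356 − 7056/21 = 20, so the distance is 2√5.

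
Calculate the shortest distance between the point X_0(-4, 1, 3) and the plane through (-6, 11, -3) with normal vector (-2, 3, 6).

2/7

The plane has equation n·(r − (-6, 11, -3)) = 0, i.e. n·r = 27.
Then n·(-4, 1, 3) - 27 = 2.
|n| = √(4 + 9 + 36) = 7, so the distance is |2|/7 = 2/7.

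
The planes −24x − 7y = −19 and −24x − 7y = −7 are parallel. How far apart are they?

With common normal n = (−24, −7, 0) (|n| = 25), the distance is |(-19) − (-7)|/|n| = 12/25.

12/25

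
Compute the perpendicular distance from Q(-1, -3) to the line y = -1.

The normal to the line is n = (0, 1) with |n| = 1.
|n·Q − (-1)| = |-3 − (-1)| = 2, so the distance is 2/1 = 2.

2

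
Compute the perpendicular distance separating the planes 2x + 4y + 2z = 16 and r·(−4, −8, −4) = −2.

15/(2√6)

Divide the second equation by -2 to match normals: 2x + 4y + 2z = 1.
With common normal n = (2, 4, 2) (|n| = 2√6), the distance is |16 − 1|/|n| = 15/(2√6) = 5√6/4.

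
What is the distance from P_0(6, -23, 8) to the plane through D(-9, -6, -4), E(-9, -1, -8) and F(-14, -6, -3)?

DE = (0, 5, -4) and DF = (-5, 0, 1), so a normal is n = DE × DF = (5, 20, 25).
d = |5·6 + 20·(-23) + 25·8 − (-265)| / √(25 + 400 + 625) = |35| / (5√42) = √42/6.

√42/6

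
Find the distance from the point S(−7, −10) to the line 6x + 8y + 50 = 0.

36/5

d = |6·(-7) + 8·(-10) − (-50)| / √(36 + 64) = |-72|/10 = 36/5.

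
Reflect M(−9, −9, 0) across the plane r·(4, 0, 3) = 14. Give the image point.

n = (4, 0, 3), |n|² = 25, n·M − 14 = -50, so t = -50/25 = -2.
Foot F = M − (-2)·n = (−1, −9, 6); the reflection is 2F − M = (7, −9, 12).

(7, -9, 12)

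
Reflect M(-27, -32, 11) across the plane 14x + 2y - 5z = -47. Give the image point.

n = (14, 2, -5), |n|² = 225, n·M − (-47) = -450, so t = -450/225 = -2.
Foot F = M − (-2)·n = (1, -28, 1); the reflection is 2F − M = (29, -24, -9).

(29, -24, -9)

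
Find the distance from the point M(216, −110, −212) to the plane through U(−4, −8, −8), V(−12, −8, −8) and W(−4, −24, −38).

6

UV = (−8, 0, 0) and UW = (0, −16, −30), so a normal is n = UV × UW = (0, −240, 128).
n = (0, −240, 128); n·P − 896 = -1632; |n| = 272; distance = 1632/272 = 6.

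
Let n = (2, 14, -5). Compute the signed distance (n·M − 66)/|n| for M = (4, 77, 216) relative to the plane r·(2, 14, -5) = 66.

-4

n·M − 66 = -60.
|n| = 15, so the signed distance is -60/15 = -4.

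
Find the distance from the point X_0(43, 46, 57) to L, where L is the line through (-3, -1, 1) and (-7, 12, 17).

6√97

A direction vector is d = (-4, 13, 16).
AP = (46, 47, 56); AP·d = 1323, |AP|² = 7461, |d|² = 441.
distance² = |AP|² − (AP·d)²/|d|² = 7461 − 1750329/441 = 3492, so the distance is 6√97.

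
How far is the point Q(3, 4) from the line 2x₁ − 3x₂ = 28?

34√13/13

d = |2·3 + (-3)·4 − 28| / √(4 + 9) = |-34|/√13 = 34/√13.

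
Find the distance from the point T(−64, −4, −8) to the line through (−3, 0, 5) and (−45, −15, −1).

3√34

A direction vector is d = (−42, −15, −6).
AP = (−61, −4, −13); AP·d = 2700, |AP|² = 3906, |d|² = 2025.
distance² = |AP|² − (AP·d)²/|d|² = 3906 − 7290000/2025 = 306, so the distance is 3√34.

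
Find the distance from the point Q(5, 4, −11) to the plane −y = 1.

5

n = (0, −1, 0); n·P − 1 = -5; |n| = 1; distance = 5/1 = 5.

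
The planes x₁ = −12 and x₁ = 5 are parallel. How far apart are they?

17

Both planes have normal n = (1, 0, 0), |n| = 1. Any point on the first plane is at distance |5 − (-12)|/|n| = 17/1 = 17 from the second.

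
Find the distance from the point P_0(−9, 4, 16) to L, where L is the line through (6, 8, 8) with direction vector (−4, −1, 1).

Direction vector d = (−4, −1, 1).
AP = (−15, −4, 8); AP·d = 72, |AP|² = 305, |d|² = 18.
distance² = |AP|² − (AP·d)²/|d|² = 305 − 5184/18 = 17, so the distance is √17.

√17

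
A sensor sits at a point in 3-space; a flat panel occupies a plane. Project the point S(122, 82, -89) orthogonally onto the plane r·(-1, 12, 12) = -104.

n = (-1, 12, 12), |n|² = 289, and n·S − (-104) = -102.
t = -102/289 = -6/17, so the foot is S − t·n = (122, 82, -89) − (-6/17)·(-1, 12, 12) = (2068/17, 1466/17, -1441/17).

(2068/17, 1466/17, -1441/17)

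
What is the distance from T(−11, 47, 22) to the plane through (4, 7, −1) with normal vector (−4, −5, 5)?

25/√66

The plane has equation n·(r − (4, 7, −1)) = 0, i.e. n·r = -56.
Then n·(−11, 47, 22) − (−56) = −25.
|n| = √(16 + 25 + 25) = √66, so the distance is |-25|/√66 = 25√66/66.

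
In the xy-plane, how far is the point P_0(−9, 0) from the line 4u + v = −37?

√17/17

d = |4·(-9) + 1·0 − (-37)| / √(16 + 1) = |1|/√17 = 1/√17.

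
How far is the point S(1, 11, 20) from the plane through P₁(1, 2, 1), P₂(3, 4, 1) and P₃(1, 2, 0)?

P₁P₂ = (2, 2, 0) and P₁P₃ = (0, 0, −1), so a normal is n = P₁P₂ × P₁P₃ = (−2, 2, 0).
n = (−2, 2, 0); n·P − 2 = 18; |n| = 2√2; distance = 18/(2√2) = 9/√2.

9/√2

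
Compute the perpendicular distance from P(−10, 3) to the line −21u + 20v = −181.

451/29

d = |(-21)·(-10) + 20·3 − (-181)| / √(441 + 400) = |451|/29 = 451/29.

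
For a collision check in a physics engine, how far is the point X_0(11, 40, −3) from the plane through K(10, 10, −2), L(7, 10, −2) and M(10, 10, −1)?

30

KL = (−3, 0, 0) and KM = (0, 0, 1), so a normal is n = KL × KM = (0, 3, 0).
d = |3·40 − 30| / √(0 + 9 + 0) = |90| / 3 = 30.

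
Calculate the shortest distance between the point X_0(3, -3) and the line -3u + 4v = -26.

d = |(-3)·3 + 4·(-3) − (-26)| / √(9 + 16) = |5|/5 = 1.

1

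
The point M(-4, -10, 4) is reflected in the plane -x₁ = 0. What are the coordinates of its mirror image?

n = (-1, 0, 0), |n|² = 1, n·M − 0 = 4, so t = 4/1 = 4.
Foot F = M − 4·n = (0, -10, 4); the reflection is 2F − M = (4, -10, 4).

(4, -10, 4)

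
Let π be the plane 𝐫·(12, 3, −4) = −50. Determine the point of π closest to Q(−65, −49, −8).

(-5, -34, -28)

The perpendicular from Q has direction n = (12, 3, −4): r = (−65, −49, −8) + μ(12, 3, −4).
Substitute into the plane: n·(Q + μn) = -50 gives -895 + 169μ = -50, so μ = 5.
Foot = (−65, −49, −8) + 5·(12, 3, −4) = (−5, −34, −28).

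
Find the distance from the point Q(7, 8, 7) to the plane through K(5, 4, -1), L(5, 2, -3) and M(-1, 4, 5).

KL = (0, -2, -2) and KM = (-6, 0, 6), so a normal is n = KL × KM = (-12, 12, -12).
Then n·(7, 8, 7) - 0 = -72.
|n| = √(144 + 144 + 144) = 12√3, so the distance is |-72|/(12√3) = 2√3.

2√3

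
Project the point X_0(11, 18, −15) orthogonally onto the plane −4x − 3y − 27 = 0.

(-9, 3, -15)

The perpendicular from X_0 has direction n = (−4, −3, 0): r = (11, 18, −15) + μ(−4, −3, 0).
Substitute into the plane: n·(X_0 + μn) = 27 gives -98 + 25μ = 27, so μ = 5.
Foot = (11, 18, −15) + 5·(−4, −3, 0) = (−9, 3, −15).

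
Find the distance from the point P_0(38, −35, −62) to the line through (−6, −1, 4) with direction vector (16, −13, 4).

14√29

Direction vector d = (16, −13, 4).
AP = (44, −34, −66); AP·d = 882, |AP|² = 7448, |d|² = 441.
distance² = |AP|² − (AP·d)²/|d|² = 7448 − 777924/441 = 5684, so the distance is 14√29.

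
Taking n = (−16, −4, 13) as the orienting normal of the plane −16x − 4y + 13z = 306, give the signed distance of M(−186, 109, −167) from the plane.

3

n·M − 306 = 63.
|n| = 21, so the signed distance is 63/21 = 3.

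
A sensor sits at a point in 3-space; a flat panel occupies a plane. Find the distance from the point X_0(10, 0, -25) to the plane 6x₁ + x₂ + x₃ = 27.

4√38/19

d = |6·10 + 1·0 + 1·(-25) − 27| / √(36 + 1 + 1) = |8| / √38 = 8/√38.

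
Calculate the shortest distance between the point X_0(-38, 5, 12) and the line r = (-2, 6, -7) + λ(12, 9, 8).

37

Direction vector d = (12, 9, 8).
AP = (-36, -1, 19), and AP × d = (-179, 516, -312).
|AP × d|² = 395641 and |d|² = 289, so the distance is √(395641/289) = √1369 = 37.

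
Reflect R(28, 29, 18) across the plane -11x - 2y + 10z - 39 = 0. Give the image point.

(6, 25, 38)

n = (-11, -2, 10), |n|² = 225, n·R − 39 = -225, so t = -225/225 = -1.
Foot F = R − (-1)·n = (17, 27, 28); the reflection is 2F − R = (6, 25, 38).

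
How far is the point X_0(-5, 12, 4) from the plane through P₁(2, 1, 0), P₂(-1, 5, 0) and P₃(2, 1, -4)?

1

P₁P₂ = (-3, 4, 0) and P₁P₃ = (0, 0, -4), so a normal is n = P₁P₂ × P₁P₃ = (-16, -12, 0).
Then n·(-5, 12, 4) - (-44) = -20.
|n| = √(256 + 144 + 0) = 20, so the distance is |-20|/20 = 1.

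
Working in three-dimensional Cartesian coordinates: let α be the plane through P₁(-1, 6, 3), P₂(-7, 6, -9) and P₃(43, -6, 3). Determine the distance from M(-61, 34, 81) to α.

22/23

P₁P₂ = (-6, 0, -12) and P₁P₃ = (44, -12, 0), so a normal is n = P₁P₂ × P₁P₃ = (-144, -528, 72).
Then n·(-61, 34, 81) - (-2808) = -528.
|n| = √(20736 + 278784 + 5184) = 552, so the distance is |-528|/552 = 22/23.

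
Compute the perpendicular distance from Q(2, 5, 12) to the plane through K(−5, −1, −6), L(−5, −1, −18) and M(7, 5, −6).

KL = (0, 0, −12) and KM = (12, 6, 0), so a normal is n = KL × KM = (72, −144, 0).
d = |72·2 + (-144)·5 − (-216)| / √(5184 + 20736 + 0) = |-360| / (72√5) = √5.

√5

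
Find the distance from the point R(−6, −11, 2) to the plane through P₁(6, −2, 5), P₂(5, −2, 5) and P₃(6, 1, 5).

P₁P₂ = (−1, 0, 0) and P₁P₃ = (0, 3, 0), so a normal is n = P₁P₂ × P₁P₃ = (0, 0, −3).
n = (0, 0, −3); n·P − (-15) = 9; |n| = 3; distance = 9/3 = 3.

3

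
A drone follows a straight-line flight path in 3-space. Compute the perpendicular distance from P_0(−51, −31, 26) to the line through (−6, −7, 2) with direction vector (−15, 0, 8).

24

Direction vector d = (−15, 0, 8).
AP = (−45, −24, 24), and AP × d = (−192, 0, −360).
|AP × d|² = 166464 and |d|² = 289, so the distance is √(166464/289) = √576 = 24.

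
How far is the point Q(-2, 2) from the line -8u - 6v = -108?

The normal to the line is n = (-8, -6) with |n| = 10.
|n·Q − (-108)| = |4 − (-108)| = 112, so the distance is 112/10 = 56/5.

56/5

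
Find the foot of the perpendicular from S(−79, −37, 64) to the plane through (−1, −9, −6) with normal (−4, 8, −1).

The perpendicular from S has direction n = (−4, 8, −1): r = (−79, −37, 64) + t(−4, 8, −1).
Substitute into the plane: n·(S + tn) = -62 gives -44 + 81t = -62, so t = -2/9.
Foot = (−79, −37, 64) + (-2/9)·(−4, 8, −1) = (−703/9, −349/9, 578/9).

(-703/9, -349/9, 578/9)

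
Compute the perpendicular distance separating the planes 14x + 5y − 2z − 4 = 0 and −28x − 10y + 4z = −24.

8/15

Divide the second equation by -2 to match normals: 14x + 5y − 2z = 12.
With common normal n = (14, 5, −2) (|n| = 15), the distance is |4 − 12|/|n| = 8/15.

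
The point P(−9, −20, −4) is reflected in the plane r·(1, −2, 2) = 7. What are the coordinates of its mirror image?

(-113/9, -116/9, -100/9)

n = (1, −2, 2), |n|² = 9, n·P − 7 = 16, so t = 16/9.
Foot F = P − (16/9)·n = (−97/9, −148/9, −68/9); the reflection is 2F − P = (−113/9, −116/9, −100/9).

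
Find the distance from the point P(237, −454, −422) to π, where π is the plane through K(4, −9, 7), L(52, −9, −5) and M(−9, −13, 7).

KL = (48, 0, −12) and KM = (−13, −4, 0), so a normal is n = KL × KM = (−48, 156, −192).
d = |(-48)·237 + 156·(-454) + (-192)·(-422) − (-2940)| / √(2304 + 24336 + 36864) = |1764| / 252 = 7.

7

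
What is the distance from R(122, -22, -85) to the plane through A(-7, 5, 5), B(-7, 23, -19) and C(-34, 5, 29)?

AB = (0, 18, -24) and AC = (-27, 0, 24), so a normal is n = AB × AC = (432, 648, 486).
Then n·(122, -22, -85) - 2646 = -5508.
|n| = √(186624 + 419904 + 236196) = 918, so the distance is |-5508|/918 = 6.

6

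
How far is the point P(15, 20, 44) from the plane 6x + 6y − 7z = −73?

Normal vector n = (6, 6, −7), and n·(15, 20, 44) − (−73) = −25.
|n| = √(36 + 36 + 49) = 11, so the distance is |-25|/11 = 25/11.

25/11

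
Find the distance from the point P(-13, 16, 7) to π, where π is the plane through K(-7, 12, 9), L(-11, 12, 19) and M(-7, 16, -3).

KL = (-4, 0, 10) and KM = (0, 4, -12), so a normal is n = KL × KM = (-40, -48, -16).
Then n·(-13, 16, 7) - (-440) = 80.
|n| = √(1600 + 2304 + 256) = 8√65, so the distance is |80|/(8√65) = 10/√65.

10/√65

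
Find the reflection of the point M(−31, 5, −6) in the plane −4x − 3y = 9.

With n = (−4, −3, 0), the signed offset is (n·M − 9)/|n|² = 100/25 = 4.
M' = M − 2t·n = (−31, 5, −6) − 8·(−4, −3, 0) = (1, 29, −6).

(1, 29, -6)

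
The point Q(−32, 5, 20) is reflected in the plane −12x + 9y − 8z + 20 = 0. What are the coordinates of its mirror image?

n = (−12, 9, −8), |n|² = 289, n·Q − (-20) = 289, so t = 289/289 = 1.
Foot F = Q − 1·n = (−20, −4, 28); the reflection is 2F − Q = (−8, −13, 36).

(-8, -13, 36)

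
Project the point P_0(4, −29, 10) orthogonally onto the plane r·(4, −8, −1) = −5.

(-8, -5, 13)

n = (4, −8, −1), |n|² = 81, and n·P_0 − (-5) = 243.
t = 243/81 = 3, so the foot is P_0 − t·n = (4, −29, 10) − 3·(4, −8, −1) = (−8, −5, 13).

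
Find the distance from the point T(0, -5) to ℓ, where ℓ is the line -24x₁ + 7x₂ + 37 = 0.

d = |(-24)·0 + 7·(-5) − (-37)| / √(576 + 49) = |2|/25 = 2/25.

2/25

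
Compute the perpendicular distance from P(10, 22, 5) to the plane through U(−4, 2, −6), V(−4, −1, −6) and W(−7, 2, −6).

11

UV = (0, −3, 0) and UW = (−3, 0, 0), so a normal is n = UV × UW = (0, 0, −9).
d = |(-9)·5 − 54| / √(0 + 0 + 81) = |-99| / 9 = 11.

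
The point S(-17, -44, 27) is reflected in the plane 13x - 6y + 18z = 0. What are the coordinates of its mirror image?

(-43, -32, -9)

With n = (13, -6, 18), the signed offset is (n·S − 0)/|n|² = 529/529 = 1.
S' = S − 2t·n = (-17, -44, 27) − 2·(13, -6, 18) = (-43, -32, -9).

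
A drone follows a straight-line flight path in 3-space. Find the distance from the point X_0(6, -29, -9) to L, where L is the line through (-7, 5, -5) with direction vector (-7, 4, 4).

Direction vector d = (-7, 4, 4).
AP = (13, -34, -4); AP·d = -243, |AP|² = 1341, |d|² = 81.
distance² = |AP|² − (AP·d)²/|d|² = 1341 − 59049/81 = 612, so the distance is 6√17.

6√17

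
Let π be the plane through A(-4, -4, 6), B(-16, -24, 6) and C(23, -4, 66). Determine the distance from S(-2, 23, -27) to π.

13/25

AB = (-12, -20, 0) and AC = (27, 0, 60), so a normal is n = AB × AC = (-1200, 720, 540).
Then n·(-2, 23, -27) - 5160 = -780.
|n| = √(1440000 + 518400 + 291600) = 1500, so the distance is |-780|/1500 = 13/25.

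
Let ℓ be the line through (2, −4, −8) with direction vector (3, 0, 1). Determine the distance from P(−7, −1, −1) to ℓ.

Direction vector d = (3, 0, 1).
AP = (−9, 3, 7), and AP × d = (3, 30, −9).
|AP × d|² = 990 and |d|² = 10, so the distance is √(990/10) = √99 = 3√11.

3√11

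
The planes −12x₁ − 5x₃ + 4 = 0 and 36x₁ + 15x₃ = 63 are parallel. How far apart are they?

Divide the second equation by -3 to match normals: −12x₁ − 5x₃ = -21.
With common normal n = (−12, 0, −5) (|n| = 13), the distance is |(-4) − (-21)|/|n| = 17/13.

17/13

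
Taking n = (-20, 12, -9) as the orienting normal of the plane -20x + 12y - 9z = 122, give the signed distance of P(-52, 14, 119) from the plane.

n·P − 122 = 15.
|n| = 25, so the signed distance is 15/25 = 3/5.

3/5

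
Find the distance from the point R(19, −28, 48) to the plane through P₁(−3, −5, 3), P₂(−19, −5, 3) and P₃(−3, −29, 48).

15/17

P₁P₂ = (−16, 0, 0) and P₁P₃ = (0, −24, 45), so a normal is n = P₁P₂ × P₁P₃ = (0, 720, 384).
Then n·(19, −28, 48) − (−2448) = 720.
|n| = √(0 + 518400 + 147456) = 816, so the distance is |720|/816 = 15/17.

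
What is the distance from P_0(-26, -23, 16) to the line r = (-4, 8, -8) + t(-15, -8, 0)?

√865

Direction vector d = (-15, -8, 0).
AP = (-22, -31, 24), and AP × d = (192, -360, -289).
|AP × d|² = 249985 and |d|² = 289, so the distance is √(249985/289) = √865.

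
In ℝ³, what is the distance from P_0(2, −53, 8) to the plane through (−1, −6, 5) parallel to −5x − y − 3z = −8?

23√35/35

Parallel planes share the normal n = (−5, −1, −3); since (−1, −6, 5) lies on the plane, its equation is −5x − y − 3z = -4.
n = (−5, −1, −3); n·P − (-4) = 23; |n| = √35; distance = 23/√35 = 23√35/35.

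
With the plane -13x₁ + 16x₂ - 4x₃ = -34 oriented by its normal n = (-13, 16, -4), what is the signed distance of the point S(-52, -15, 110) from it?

10/7

n·S − (-34) = 30.
|n| = 21, so the signed distance is 30/21 = 10/7.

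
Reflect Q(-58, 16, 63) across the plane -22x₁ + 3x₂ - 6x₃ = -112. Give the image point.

(30, 4, 87)

With n = (-22, 3, -6), the signed offset is (n·Q − (-112))/|n|² = 1058/529 = 2.
Q' = Q − 2t·n = (-58, 16, 63) − 4·(-22, 3, -6) = (30, 4, 87).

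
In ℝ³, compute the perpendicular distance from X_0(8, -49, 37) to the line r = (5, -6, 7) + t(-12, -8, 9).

Direction vector d = (-12, -8, 9).
AP = (3, -43, 30); AP·d = 578, |AP|² = 2758, |d|² = 289.
distance² = |AP|² − (AP·d)²/|d|² = 2758 − 334084/289 = 1602, so the distance is 3√178.

3√178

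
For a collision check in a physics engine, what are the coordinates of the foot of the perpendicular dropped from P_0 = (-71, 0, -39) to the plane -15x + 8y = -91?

The perpendicular from P_0 has direction n = (-15, 8, 0): r = (-71, 0, -39) + μ(-15, 8, 0).
Substitute into the plane: n·(P_0 + μn) = -91 gives 1065 + 289μ = -91, so μ = -4.
Foot = (-71, 0, -39) + (-4)·(-15, 8, 0) = (-11, -32, -39).

(-11, -32, -39)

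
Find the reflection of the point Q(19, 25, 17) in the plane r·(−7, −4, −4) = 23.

(-37, -7, -15)

With n = (−7, −4, −4), the signed offset is (n·Q − 23)/|n|² = -324/81 = -4.
Q' = Q − 2t·n = (19, 25, 17) − (-8)·(−7, −4, −4) = (−37, −7, −15).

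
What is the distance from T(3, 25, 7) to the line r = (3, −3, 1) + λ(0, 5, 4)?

2√41

Direction vector d = (0, 5, 4).
AP = (0, 28, 6), and AP × d = (82, 0, 0).
|AP × d|² = 6724 and |d|² = 41, so the distance is √(6724/41) = √164 = 2√41.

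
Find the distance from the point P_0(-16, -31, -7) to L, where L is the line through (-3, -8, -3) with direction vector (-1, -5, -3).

√154

Direction vector d = (-1, -5, -3).
AP = (-13, -23, -4), and AP × d = (49, -35, 42).
|AP × d|² = 5390 and |d|² = 35, so the distance is √(5390/35) = √154.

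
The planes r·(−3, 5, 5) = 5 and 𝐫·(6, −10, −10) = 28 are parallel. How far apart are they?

Divide the second equation by -2 to match normals: −3x₁ + 5x₂ + 5x₃ = -14.
With common normal n = (−3, 5, 5) (|n| = √59), the distance is |5 − (-14)|/|n| = 19/√59.

19/√59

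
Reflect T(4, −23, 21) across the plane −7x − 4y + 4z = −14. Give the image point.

(32, -7, 5)

With n = (−7, −4, 4), the signed offset is (n·T − (-14))/|n|² = 162/81 = 2.
T' = T − 2t·n = (4, −23, 21) − 4·(−7, −4, 4) = (32, −7, 5).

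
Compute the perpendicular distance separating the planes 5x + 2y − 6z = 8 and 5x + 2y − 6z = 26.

With common normal n = (5, 2, −6) (|n| = √65), the distance is |8 − 26|/|n| = 18/√65 = 18√65/65.

18/√65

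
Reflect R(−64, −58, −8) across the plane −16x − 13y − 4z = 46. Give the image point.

(64, 46, 24)

With n = (−16, −13, −4), the signed offset is (n·R − 46)/|n|² = 1764/441 = 4.
R' = R − 2t·n = (−64, −58, −8) − 8·(−16, −13, −4) = (64, 46, 24).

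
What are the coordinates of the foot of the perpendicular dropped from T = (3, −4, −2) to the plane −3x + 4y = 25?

(-3, 4, -2)

The perpendicular from T has direction n = (−3, 4, 0): r = (3, −4, −2) + λ(−3, 4, 0).
Substitute into the plane: n·(T + λn) = 25 gives -25 + 25λ = 25, so λ = 2.
Foot = (3, −4, −2) + 2·(−3, 4, 0) = (−3, 4, −2).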